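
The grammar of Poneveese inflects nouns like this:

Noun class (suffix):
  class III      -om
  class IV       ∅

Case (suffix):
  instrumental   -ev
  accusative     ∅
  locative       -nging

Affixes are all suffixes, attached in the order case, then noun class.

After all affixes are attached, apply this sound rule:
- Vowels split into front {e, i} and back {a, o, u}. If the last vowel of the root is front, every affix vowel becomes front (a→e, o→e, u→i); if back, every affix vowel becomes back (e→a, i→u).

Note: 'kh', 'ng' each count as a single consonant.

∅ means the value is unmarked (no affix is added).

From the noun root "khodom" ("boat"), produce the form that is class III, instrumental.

Attach case instrumental -ev → khodomev.
Attach noun class class III -om → khodomevom.
Apply vowel harmony: khodomevom → khodomavom.

khodomavom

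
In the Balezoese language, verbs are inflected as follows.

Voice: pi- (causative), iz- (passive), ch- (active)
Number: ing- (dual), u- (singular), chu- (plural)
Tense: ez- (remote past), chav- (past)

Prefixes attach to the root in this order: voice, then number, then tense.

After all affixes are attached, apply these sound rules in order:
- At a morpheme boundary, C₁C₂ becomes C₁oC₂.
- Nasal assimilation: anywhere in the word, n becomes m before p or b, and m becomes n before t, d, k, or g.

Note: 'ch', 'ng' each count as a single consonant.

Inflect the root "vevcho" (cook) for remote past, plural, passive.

Attach voice passive iz- → izvevcho.
Attach number plural chu- → chuizvevcho.
Attach tense remote past ez- → ezchuizvevcho.
Apply epenthesis: ezchuizvevcho → ezochuizovevcho.
Nasal assimilation: no change.

ezochuizovevcho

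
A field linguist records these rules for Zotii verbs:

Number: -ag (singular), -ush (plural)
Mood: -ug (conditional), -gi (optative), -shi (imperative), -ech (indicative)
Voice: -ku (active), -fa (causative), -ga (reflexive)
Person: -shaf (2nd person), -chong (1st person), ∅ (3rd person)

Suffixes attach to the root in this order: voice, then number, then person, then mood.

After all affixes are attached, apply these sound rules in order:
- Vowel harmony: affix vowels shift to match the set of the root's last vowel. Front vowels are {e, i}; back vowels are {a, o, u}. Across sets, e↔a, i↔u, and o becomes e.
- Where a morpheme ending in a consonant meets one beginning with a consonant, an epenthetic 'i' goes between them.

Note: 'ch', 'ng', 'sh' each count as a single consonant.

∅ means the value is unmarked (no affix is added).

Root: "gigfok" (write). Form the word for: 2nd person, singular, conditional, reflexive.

Attach voice reflexive -ga → gigfokga.
Attach number singular -ag → gigfokgaag.
Attach person 2nd person -shaf → gigfokgaagshaf.
Attach mood conditional -ug → gigfokgaagshafug.
Vowel harmony: no change.
Apply epenthesis: gigfokgaagshafug → gigfokigaagishafug.

gigfokigaagishafug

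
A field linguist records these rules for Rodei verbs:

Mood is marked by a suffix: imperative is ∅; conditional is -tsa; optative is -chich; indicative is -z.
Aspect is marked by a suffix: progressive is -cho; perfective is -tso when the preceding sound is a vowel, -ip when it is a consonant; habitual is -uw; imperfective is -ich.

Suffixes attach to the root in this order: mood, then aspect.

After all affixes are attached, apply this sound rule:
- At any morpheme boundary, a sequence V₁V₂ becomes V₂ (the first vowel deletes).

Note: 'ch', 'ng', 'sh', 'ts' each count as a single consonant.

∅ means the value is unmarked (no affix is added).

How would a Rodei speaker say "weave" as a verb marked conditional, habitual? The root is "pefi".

pefitsuw

Attach mood conditional -tsa → pefitsa.
Attach aspect habitual -uw → pefitsauw.
Apply vowel deletion: pefitsauw → pefitsuw.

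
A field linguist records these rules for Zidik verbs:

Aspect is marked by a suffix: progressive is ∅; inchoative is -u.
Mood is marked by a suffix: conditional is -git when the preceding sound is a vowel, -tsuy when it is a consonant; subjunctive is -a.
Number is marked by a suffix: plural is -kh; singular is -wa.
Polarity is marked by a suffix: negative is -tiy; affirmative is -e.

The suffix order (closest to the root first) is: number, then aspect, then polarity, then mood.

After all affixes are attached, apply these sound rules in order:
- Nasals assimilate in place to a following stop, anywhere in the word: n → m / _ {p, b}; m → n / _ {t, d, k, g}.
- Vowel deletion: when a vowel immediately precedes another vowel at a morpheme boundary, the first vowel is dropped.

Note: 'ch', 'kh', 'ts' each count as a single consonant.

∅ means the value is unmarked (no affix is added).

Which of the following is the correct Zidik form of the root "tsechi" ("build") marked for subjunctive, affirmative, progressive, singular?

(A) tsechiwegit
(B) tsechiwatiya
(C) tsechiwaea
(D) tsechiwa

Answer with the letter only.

Attach number singular -wa → tsechiwa.
aspect = progressive: zero marking, form stays tsechiwa.
Attach polarity affirmative -e → tsechiwae.
Attach mood subjunctive -a → tsechiwaea.
Nasal assimilation: no change.
Apply vowel deletion: tsechiwaea → tsechiwa.
So the correct form is tsechiwa, option (D).
(B) tsechiwatiya is wrong: it uses negative instead of affirmative for polarity.
(A) tsechiwegit is wrong: it uses conditional instead of subjunctive for mood.
(C) tsechiwaea is wrong: it fails to apply the sound rule(s).

D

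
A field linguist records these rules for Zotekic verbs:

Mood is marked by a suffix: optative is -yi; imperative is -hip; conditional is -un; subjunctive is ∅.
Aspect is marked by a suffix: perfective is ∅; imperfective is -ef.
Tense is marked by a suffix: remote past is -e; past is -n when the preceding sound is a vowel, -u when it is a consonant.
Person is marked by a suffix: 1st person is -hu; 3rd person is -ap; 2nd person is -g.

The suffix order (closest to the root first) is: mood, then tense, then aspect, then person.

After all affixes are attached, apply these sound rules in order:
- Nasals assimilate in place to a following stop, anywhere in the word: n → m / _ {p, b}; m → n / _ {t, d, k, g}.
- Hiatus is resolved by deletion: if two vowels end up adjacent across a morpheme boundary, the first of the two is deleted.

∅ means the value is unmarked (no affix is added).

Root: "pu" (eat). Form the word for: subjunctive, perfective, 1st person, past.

punhu

mood = subjunctive: zero marking, form stays pu.
Attach tense past -n (after vowel 'u') → pun.
aspect = perfective: zero marking, form stays pun.
Attach person 1st person -hu → punhu.
Nasal assimilation: no change.
Vowel deletion: no change.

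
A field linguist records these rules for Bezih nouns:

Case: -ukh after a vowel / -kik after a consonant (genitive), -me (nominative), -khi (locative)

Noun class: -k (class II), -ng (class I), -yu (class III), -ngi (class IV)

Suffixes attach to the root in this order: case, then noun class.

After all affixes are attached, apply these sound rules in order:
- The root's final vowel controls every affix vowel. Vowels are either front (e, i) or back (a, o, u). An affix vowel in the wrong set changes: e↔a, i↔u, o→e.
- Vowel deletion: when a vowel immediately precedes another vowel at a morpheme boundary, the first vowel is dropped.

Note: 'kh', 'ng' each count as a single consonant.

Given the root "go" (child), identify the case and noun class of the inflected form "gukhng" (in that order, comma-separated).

Segment: go-ukh-ng.
case: -ukh/kik → genitive.
noun class: -ng → class I.

genitive, class I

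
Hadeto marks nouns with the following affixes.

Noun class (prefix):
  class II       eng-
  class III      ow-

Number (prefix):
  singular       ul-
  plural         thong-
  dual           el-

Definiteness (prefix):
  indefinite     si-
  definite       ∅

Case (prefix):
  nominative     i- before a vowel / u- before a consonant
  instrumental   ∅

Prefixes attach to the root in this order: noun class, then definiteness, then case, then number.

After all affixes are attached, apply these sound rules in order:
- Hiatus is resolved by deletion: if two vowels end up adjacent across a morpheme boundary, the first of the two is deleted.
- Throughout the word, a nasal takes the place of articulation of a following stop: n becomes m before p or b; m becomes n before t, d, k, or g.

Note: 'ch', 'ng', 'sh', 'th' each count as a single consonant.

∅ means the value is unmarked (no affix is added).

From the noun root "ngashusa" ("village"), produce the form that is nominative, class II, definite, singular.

Attach noun class class II eng- → engngashusa.
definiteness = definite: zero marking, form stays engngashusa.
Attach case nominative i- (before vowel 'e') → iengngashusa.
Attach number singular ul- → uliengngashusa.
Apply vowel deletion: uliengngashusa → ulengngashusa.
Nasal assimilation: no change.

ulengngashusa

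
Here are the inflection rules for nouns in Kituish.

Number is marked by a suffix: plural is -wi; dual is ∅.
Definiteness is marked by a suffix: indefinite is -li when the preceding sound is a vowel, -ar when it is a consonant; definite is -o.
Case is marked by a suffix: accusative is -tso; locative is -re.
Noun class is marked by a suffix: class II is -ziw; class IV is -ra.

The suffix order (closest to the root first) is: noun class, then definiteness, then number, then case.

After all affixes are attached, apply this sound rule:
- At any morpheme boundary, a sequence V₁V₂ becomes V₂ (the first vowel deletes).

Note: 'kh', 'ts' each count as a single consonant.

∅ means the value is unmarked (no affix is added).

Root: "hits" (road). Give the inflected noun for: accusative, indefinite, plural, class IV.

hitsraliwitso

Attach noun class class IV -ra → hitsra.
Attach definiteness indefinite -li (after vowel 'a') → hitsrali.
Attach number plural -wi → hitsraliwi.
Attach case accusative -tso → hitsraliwitso.
Vowel deletion: no change.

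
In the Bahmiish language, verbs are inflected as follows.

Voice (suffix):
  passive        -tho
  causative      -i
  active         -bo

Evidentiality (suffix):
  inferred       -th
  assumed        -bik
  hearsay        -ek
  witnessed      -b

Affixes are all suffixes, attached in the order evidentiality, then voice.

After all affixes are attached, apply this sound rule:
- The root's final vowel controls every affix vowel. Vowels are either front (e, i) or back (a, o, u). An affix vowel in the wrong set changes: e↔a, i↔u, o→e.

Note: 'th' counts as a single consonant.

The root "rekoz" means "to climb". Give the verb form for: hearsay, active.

Attach evidentiality hearsay -ek → rekozek.
Attach voice active -bo → rekozekbo.
Apply vowel harmony: rekozekbo → rekozakbo.

rekozakbo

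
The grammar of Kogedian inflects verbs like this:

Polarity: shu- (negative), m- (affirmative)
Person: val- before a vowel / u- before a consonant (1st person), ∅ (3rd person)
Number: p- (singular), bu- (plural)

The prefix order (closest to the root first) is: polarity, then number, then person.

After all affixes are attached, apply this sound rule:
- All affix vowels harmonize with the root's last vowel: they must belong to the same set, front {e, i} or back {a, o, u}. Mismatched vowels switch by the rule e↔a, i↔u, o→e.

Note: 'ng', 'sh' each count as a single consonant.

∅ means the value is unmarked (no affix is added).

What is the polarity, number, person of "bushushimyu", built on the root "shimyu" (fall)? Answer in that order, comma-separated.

negative, plural, 3rd person

Segment: bu-shu-shimyu.
polarity: shu- → negative.
number: bu- → plural.
person: ∅ → 3rd person.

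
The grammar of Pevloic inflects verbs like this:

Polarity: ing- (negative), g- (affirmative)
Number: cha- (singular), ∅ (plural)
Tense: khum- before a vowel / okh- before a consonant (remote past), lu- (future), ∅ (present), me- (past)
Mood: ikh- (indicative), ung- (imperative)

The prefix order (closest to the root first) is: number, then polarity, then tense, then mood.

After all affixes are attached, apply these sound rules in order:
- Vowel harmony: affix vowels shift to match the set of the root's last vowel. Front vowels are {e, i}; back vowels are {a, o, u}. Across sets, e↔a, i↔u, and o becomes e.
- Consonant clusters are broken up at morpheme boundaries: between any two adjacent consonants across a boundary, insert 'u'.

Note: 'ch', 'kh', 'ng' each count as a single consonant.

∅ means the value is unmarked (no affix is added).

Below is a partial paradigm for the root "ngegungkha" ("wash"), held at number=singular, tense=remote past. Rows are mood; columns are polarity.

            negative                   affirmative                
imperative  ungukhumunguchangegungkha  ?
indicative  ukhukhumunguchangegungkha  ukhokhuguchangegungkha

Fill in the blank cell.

ungokhuguchangegungkha

Attach number singular cha- → changegungkha.
Attach polarity affirmative g- → gchangegungkha.
Attach tense remote past okh- (before consonant 'g') → okhgchangegungkha.
Attach mood imperative ung- → ungokhgchangegungkha.
Vowel harmony: no change.
Apply epenthesis: ungokhgchangegungkha → ungokhuguchangegungkha.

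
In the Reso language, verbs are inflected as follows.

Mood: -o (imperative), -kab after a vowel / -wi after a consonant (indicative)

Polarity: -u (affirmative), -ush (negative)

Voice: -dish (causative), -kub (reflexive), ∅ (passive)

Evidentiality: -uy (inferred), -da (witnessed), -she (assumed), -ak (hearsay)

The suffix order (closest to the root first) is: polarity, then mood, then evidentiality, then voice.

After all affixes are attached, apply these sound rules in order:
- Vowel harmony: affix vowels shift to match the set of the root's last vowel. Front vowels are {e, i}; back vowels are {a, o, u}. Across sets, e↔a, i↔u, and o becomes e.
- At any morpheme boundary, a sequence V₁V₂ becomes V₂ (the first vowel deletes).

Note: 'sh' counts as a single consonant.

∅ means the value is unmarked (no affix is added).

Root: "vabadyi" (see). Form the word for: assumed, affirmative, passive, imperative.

Attach polarity affirmative -u → vabadyiu.
Attach mood imperative -o → vabadyiuo.
Attach evidentiality assumed -she → vabadyiuoshe.
voice = passive: zero marking, form stays vabadyiuoshe.
Apply vowel harmony: vabadyiuoshe → vabadyiieshe.
Apply vowel deletion: vabadyiieshe → vabadyeshe.

vabadyeshe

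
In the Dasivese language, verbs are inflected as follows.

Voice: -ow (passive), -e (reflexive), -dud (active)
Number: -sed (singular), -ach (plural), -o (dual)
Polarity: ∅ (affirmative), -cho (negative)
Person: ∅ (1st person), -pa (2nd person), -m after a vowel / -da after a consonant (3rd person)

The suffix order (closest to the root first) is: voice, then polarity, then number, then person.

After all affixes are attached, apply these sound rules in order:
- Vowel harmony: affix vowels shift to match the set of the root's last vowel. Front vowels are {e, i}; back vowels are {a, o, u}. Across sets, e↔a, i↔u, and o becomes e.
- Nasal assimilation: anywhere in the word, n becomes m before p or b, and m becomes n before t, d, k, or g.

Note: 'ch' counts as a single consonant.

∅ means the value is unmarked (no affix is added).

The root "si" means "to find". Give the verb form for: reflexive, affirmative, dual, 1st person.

siee

Attach voice reflexive -e → sie.
polarity = affirmative: zero marking, form stays sie.
Attach number dual -o → sieo.
person = 1st person: zero marking, form stays sieo.
Apply vowel harmony: sieo → siee.
Nasal assimilation: no change.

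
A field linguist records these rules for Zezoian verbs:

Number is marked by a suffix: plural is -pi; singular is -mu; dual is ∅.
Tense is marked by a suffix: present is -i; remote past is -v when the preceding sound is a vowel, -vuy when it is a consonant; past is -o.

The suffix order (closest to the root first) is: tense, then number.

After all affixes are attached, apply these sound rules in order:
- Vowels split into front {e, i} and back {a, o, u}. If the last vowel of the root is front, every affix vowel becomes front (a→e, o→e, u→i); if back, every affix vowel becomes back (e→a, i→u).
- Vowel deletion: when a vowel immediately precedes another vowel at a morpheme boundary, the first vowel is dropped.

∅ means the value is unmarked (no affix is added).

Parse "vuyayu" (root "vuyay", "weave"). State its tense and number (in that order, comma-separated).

present, dual

Segment: vuyay-i.
tense: -i → present.
number: ∅ → dual.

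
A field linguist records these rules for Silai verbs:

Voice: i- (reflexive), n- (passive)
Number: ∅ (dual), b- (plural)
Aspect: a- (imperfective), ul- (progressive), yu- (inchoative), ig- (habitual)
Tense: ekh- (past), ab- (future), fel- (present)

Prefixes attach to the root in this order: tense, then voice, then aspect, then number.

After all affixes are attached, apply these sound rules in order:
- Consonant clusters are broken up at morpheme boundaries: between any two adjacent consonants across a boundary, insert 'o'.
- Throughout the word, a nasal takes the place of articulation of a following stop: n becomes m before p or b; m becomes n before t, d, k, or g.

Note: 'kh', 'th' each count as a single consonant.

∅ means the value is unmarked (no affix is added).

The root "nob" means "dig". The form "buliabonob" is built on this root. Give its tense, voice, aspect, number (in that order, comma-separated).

future, reflexive, progressive, plural

Segment: b-ul-i-ab-nob.
tense: ab- → future.
voice: i- → reflexive.
aspect: ul- → progressive.
number: b- → plural.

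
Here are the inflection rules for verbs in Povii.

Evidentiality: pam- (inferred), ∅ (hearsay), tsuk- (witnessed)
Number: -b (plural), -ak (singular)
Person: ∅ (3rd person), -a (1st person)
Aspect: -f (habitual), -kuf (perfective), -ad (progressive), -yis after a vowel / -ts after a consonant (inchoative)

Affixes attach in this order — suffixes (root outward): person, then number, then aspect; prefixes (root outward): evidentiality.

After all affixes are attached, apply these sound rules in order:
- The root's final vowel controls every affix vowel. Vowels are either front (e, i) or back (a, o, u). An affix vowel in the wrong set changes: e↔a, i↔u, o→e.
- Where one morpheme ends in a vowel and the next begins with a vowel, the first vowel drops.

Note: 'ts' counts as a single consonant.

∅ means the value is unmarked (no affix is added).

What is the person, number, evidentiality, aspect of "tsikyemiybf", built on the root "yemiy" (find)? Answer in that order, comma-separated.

3rd person, plural, witnessed, habitual

Segment: tsuk-yemiy-b-f.
person: ∅ → 3rd person.
number: -b → plural.
evidentiality: tsuk- → witnessed.
aspect: -f → habitual.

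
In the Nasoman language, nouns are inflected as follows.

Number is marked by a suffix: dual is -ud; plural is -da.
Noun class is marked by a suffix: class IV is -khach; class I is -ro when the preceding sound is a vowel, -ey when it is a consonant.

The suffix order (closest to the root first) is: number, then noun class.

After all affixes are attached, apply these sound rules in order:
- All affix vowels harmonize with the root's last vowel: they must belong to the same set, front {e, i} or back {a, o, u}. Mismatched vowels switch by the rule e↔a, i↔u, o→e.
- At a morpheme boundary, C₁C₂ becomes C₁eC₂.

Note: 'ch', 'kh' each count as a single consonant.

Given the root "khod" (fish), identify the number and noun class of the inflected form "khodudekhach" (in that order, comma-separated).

dual, class IV

Segment: khod-ud-khach.
number: -ud → dual.
noun class: -khach → class IV.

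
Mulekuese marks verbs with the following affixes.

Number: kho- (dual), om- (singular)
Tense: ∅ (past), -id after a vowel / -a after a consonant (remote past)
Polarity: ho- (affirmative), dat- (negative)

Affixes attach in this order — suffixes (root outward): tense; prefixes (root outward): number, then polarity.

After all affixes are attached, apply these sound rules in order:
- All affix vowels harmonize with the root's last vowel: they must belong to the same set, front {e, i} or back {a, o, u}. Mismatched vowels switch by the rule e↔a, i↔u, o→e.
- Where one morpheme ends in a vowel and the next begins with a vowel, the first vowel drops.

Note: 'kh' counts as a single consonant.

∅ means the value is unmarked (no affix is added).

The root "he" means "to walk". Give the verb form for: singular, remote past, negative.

Attach tense remote past -id (after vowel 'e') → heid.
Attach number singular om- → omheid.
Attach polarity negative dat- → datomheid.
Apply vowel harmony: datomheid → detemheid.
Apply vowel deletion: detemheid → detemhid.

detemhid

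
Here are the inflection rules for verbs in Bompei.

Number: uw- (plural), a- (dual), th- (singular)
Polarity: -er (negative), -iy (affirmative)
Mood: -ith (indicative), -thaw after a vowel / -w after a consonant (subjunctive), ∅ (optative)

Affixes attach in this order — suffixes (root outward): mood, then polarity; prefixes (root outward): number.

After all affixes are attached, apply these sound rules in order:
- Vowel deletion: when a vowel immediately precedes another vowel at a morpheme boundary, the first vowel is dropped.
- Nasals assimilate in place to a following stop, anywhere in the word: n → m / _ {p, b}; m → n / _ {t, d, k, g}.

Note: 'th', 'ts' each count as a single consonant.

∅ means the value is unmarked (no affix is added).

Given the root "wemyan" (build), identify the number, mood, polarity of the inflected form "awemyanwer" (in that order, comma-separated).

dual, subjunctive, negative

Segment: a-wemyan-w-er.
number: a- → dual.
mood: -thaw/w → subjunctive.
polarity: -er → negative.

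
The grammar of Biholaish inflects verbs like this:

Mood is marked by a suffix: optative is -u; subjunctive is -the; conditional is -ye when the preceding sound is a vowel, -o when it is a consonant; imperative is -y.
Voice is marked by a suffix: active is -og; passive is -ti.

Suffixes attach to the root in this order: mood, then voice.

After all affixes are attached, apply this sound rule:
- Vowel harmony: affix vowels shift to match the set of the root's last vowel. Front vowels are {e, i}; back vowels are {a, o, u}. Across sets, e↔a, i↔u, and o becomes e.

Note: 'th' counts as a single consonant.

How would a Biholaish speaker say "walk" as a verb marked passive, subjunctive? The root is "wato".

Attach mood subjunctive -the → watothe.
Attach voice passive -ti → watotheti.
Apply vowel harmony: watotheti → watothatu.

watothatu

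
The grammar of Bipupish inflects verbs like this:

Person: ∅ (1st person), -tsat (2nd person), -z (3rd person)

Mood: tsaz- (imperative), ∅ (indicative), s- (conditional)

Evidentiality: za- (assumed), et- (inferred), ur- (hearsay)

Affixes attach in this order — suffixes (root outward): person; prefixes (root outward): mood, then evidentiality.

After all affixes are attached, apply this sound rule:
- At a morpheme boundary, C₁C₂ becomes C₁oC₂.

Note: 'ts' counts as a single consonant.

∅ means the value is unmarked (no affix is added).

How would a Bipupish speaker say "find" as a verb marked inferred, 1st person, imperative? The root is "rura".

etotsazorura

Attach mood imperative tsaz- → tsazrura.
person = 1st person: zero marking, form stays tsazrura.
Attach evidentiality inferred et- → ettsazrura.
Apply epenthesis: ettsazrura → etotsazorura.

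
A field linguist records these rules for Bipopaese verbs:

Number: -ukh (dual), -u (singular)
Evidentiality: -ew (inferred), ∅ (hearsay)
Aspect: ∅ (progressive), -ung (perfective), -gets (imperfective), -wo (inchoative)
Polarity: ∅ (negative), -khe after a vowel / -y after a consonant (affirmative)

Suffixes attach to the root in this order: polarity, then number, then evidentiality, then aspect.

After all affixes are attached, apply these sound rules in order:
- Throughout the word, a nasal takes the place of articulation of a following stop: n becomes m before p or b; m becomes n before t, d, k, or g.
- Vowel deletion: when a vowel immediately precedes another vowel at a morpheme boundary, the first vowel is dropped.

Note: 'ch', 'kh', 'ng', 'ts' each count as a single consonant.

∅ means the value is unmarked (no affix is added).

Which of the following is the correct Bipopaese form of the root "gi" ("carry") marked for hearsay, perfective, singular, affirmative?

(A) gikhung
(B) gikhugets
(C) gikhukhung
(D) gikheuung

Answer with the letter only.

A

Attach polarity affirmative -khe (after vowel 'i') → gikhe.
Attach number singular -u → gikheu.
evidentiality = hearsay: zero marking, form stays gikheu.
Attach aspect perfective -ung → gikheuung.
Nasal assimilation: no change.
Apply vowel deletion: gikheuung → gikhung.
So the correct form is gikhung, option (A).
(D) gikheuung is wrong: it fails to apply the sound rule(s).
(B) gikhugets is wrong: it uses imperfective instead of perfective for aspect.
(C) gikhukhung is wrong: it uses dual instead of singular for number.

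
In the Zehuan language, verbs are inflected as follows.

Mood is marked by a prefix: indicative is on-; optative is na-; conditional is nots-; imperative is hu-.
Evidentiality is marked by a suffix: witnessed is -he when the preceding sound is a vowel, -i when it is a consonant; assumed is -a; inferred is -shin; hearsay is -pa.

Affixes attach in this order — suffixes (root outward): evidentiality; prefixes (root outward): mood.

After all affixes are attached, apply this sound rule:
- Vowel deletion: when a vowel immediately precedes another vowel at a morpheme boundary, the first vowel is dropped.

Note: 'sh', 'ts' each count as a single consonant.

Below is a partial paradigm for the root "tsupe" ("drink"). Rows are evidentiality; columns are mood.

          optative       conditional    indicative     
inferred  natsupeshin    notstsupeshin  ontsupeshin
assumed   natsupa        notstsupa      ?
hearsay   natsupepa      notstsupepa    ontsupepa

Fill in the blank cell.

ontsupa

Attach evidentiality assumed -a → tsupea.
Attach mood indicative on- → ontsupea.
Apply vowel deletion: ontsupea → ontsupa.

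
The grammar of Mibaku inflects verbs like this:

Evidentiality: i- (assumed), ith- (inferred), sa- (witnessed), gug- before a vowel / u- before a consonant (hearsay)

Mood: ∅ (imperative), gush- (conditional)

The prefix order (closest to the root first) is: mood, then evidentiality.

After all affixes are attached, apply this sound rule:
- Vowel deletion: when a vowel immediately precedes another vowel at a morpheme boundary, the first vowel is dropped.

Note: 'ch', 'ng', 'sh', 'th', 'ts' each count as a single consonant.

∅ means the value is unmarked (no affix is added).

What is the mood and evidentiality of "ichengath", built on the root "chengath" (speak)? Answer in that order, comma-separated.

Segment: i-chengath.
mood: ∅ → imperative.
evidentiality: i- → assumed.

imperative, assumed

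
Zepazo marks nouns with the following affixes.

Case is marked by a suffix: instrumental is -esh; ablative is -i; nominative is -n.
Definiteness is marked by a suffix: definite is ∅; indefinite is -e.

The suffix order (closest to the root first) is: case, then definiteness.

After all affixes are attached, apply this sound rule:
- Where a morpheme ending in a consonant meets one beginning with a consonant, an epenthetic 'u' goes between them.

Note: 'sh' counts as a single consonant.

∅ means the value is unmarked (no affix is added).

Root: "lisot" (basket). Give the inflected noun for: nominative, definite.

lisotun

Attach case nominative -n → lisotn.
definiteness = definite: zero marking, form stays lisotn.
Apply epenthesis: lisotn → lisotun.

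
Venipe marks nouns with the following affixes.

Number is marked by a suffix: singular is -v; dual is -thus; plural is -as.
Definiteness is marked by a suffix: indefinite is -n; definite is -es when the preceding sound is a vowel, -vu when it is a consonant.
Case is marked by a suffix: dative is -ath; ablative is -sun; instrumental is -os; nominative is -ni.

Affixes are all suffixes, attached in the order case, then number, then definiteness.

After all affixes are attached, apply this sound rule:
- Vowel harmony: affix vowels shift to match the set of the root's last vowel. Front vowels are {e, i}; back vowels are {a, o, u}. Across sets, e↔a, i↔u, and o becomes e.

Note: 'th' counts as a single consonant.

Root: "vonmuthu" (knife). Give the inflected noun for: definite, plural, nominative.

Attach case nominative -ni → vonmuthuni.
Attach number plural -as → vonmuthunias.
Attach definiteness definite -vu (after consonant 's') → vonmuthuniasvu.
Apply vowel harmony: vonmuthuniasvu → vonmuthunuasvu.

vonmuthunuasvu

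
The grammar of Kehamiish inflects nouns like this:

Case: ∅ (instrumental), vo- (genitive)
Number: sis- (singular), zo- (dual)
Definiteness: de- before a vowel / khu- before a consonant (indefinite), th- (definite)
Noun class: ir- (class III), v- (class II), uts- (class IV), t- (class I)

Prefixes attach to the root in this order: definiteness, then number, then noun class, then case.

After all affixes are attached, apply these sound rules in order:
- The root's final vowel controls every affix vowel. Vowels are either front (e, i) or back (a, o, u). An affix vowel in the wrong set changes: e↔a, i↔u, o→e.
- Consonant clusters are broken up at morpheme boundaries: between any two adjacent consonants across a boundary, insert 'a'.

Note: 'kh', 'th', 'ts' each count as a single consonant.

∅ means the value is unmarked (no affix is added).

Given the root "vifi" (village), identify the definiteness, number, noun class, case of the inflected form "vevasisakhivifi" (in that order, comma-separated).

indefinite, singular, class II, genitive

Segment: vo-v-sis-khu-vifi.
definiteness: de/khu- → indefinite.
number: sis- → singular.
noun class: v- → class II.
case: vo- → genitive.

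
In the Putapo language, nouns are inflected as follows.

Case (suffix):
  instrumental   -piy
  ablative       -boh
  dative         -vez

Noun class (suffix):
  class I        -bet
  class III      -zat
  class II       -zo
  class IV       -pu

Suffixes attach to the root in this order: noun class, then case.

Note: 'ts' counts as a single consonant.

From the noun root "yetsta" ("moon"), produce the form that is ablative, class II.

Attach noun class class II -zo → yetstazo.
Attach case ablative -boh → yetstazoboh.

yetstazoboh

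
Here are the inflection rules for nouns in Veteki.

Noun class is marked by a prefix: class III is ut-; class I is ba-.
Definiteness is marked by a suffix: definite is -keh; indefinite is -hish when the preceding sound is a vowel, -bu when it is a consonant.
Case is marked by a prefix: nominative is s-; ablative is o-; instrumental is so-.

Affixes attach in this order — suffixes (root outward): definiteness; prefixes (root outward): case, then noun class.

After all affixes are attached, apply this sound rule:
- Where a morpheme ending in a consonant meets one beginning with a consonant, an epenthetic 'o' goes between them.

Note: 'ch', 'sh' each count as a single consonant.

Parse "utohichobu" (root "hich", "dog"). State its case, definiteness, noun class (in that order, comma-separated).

Segment: ut-o-hich-bu.
case: o- → ablative.
definiteness: -hish/bu → indefinite.
noun class: ut- → class III.

ablative, indefinite, class III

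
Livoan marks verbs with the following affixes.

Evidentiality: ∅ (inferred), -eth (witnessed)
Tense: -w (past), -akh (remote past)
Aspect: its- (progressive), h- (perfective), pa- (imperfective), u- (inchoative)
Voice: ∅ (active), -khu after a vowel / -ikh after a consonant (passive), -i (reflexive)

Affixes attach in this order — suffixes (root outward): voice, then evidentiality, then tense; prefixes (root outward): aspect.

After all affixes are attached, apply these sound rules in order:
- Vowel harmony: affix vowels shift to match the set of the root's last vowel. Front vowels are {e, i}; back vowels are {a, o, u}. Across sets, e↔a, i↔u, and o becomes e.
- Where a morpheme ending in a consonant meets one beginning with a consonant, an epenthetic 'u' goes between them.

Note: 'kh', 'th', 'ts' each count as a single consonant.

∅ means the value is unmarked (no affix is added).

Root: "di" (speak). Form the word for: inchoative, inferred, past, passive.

idikhiw

Attach voice passive -khu (after vowel 'i') → dikhu.
evidentiality = inferred: zero marking, form stays dikhu.
Attach tense past -w → dikhuw.
Attach aspect inchoative u- → udikhuw.
Apply vowel harmony: udikhuw → idikhiw.
Epenthesis: no change.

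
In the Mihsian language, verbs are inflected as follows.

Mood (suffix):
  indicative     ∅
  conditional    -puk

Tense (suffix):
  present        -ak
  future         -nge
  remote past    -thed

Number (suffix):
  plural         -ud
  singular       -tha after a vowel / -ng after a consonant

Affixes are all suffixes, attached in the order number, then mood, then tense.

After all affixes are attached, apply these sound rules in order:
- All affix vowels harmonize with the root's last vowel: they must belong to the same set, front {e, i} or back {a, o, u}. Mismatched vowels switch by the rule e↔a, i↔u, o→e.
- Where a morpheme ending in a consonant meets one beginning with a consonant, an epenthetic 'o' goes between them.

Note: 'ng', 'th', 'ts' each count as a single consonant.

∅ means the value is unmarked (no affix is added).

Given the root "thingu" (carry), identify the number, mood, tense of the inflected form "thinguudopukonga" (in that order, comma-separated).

plural, conditional, future

Segment: thingu-ud-puk-nge.
number: -ud → plural.
mood: -puk → conditional.
tense: -nge → future.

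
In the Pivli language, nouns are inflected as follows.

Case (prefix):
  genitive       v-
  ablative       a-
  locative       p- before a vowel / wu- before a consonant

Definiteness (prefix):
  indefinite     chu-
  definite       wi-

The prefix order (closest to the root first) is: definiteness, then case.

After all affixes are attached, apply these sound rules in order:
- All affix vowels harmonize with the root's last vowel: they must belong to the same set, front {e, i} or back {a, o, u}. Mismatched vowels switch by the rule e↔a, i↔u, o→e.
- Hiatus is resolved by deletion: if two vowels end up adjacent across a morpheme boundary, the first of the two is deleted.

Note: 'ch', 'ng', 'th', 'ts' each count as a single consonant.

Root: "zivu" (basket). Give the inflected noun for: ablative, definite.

Attach definiteness definite wi- → wizivu.
Attach case ablative a- → awizivu.
Apply vowel harmony: awizivu → awuzivu.
Vowel deletion: no change.

awuzivu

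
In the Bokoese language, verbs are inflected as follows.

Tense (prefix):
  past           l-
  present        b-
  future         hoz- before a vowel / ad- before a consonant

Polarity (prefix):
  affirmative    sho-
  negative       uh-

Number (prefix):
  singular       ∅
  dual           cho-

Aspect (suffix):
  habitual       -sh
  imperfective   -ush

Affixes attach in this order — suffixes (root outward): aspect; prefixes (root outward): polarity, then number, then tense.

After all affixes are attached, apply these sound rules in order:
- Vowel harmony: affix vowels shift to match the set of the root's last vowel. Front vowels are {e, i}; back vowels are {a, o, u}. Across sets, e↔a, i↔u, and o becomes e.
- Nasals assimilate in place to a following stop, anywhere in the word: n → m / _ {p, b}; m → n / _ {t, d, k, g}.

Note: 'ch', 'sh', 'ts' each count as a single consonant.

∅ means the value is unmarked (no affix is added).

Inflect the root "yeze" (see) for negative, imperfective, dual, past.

Attach polarity negative uh- → uhyeze.
Attach aspect imperfective -ush → uhyezeush.
Attach number dual cho- → chouhyezeush.
Attach tense past l- → lchouhyezeush.
Apply vowel harmony: lchouhyezeush → lcheihyezeish.
Nasal assimilation: no change.

lcheihyezeish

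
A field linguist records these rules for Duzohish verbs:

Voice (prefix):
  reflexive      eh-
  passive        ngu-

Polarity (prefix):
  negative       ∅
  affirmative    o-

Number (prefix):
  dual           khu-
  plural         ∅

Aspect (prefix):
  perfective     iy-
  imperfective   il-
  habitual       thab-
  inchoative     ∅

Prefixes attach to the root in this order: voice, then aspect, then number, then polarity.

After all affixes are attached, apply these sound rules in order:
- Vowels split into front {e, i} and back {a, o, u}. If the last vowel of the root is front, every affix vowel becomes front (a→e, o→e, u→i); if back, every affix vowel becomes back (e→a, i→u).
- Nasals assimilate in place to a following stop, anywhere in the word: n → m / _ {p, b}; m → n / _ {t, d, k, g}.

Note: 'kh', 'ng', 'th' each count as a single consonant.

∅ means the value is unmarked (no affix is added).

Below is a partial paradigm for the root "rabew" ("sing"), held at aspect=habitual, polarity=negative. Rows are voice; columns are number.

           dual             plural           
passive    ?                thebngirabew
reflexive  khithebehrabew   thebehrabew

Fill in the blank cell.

khithebngirabew

Attach voice passive ngu- → ngurabew.
Attach aspect habitual thab- → thabngurabew.
Attach number dual khu- → khuthabngurabew.
polarity = negative: zero marking, form stays khuthabngurabew.
Apply vowel harmony: khuthabngurabew → khithebngirabew.
Nasal assimilation: no change.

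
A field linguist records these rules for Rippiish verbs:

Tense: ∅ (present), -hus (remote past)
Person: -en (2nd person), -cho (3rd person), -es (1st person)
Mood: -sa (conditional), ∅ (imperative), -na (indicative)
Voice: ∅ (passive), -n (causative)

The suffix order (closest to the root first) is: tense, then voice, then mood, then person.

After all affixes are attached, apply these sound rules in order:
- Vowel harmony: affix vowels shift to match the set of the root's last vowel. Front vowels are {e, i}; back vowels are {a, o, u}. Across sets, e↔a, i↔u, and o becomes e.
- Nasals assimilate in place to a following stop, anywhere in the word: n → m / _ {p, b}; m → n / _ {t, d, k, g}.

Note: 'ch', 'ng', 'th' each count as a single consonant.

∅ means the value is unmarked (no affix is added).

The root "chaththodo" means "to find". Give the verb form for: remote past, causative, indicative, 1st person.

chaththodohusnnaas

Attach tense remote past -hus → chaththodohus.
Attach voice causative -n → chaththodohusn.
Attach mood indicative -na → chaththodohusnna.
Attach person 1st person -es → chaththodohusnnaes.
Apply vowel harmony: chaththodohusnnaes → chaththodohusnnaas.
Nasal assimilation: no change.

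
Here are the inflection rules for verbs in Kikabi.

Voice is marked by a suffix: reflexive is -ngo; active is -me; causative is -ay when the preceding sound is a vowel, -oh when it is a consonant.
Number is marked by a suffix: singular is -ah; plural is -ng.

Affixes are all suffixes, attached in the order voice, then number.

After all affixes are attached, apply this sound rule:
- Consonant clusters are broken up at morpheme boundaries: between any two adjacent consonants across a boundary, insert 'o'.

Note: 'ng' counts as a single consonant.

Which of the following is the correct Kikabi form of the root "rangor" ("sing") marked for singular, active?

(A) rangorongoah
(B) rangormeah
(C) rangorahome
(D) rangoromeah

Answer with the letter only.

D

Attach voice active -me → rangorme.
Attach number singular -ah → rangormeah.
Apply epenthesis: rangormeah → rangoromeah.
So the correct form is rangoromeah, option (D).
(B) rangormeah is wrong: it fails to apply the sound rule(s).
(A) rangorongoah is wrong: it uses reflexive instead of active for voice.
(C) rangorahome is wrong: it has the affixes in the wrong order.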